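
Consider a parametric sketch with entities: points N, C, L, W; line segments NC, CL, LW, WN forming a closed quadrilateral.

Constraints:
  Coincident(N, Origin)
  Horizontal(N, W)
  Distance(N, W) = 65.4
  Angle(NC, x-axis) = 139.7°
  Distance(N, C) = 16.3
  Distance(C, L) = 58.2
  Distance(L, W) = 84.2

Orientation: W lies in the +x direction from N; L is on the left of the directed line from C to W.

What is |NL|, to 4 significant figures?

64.85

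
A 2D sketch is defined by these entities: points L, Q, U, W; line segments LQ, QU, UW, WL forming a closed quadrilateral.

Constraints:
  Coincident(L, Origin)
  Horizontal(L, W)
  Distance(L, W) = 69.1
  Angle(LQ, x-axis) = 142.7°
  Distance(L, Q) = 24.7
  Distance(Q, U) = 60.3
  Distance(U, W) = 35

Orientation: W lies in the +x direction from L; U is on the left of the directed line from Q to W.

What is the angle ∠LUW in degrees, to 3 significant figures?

119°

Checks: |QU| = 60.30 ✓; |UW| = 35.00 ✓.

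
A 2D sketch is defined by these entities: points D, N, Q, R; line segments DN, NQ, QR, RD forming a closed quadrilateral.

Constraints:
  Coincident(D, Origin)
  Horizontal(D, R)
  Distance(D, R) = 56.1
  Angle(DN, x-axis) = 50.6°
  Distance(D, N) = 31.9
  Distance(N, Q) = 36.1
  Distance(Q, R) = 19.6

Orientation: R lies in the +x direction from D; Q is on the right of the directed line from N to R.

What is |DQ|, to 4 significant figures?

38.39

Checks: |NQ| = 36.10 ✓; |QR| = 19.60 ✓.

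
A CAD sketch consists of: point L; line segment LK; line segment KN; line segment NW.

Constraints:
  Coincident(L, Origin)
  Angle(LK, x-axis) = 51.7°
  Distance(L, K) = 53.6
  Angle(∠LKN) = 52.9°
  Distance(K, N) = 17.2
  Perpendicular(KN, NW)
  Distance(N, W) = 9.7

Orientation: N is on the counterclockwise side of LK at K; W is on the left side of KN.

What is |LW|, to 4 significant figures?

36.35

L is at the origin; LK runs at 51.7° with length 53.6, so K = 53.6·(cos 51.7°, sin 51.7°) = (33.22, 42.06). ∠LKN = 52.9°, so KN runs at 51.7° + (180° − 52.9°) = 178.8° from the x-axis; with |KN| = 17.2, N = K + 17.2·(cos 178.8°, sin 178.8°) = (16.02, 42.42). KN ⟂ NW; with |NW| = 9.7 on the left of KN, W = N + 9.7·(-0.02094, -0.9998) = (15.82, 32.73). Then |LW| = |W − L| = 36.35.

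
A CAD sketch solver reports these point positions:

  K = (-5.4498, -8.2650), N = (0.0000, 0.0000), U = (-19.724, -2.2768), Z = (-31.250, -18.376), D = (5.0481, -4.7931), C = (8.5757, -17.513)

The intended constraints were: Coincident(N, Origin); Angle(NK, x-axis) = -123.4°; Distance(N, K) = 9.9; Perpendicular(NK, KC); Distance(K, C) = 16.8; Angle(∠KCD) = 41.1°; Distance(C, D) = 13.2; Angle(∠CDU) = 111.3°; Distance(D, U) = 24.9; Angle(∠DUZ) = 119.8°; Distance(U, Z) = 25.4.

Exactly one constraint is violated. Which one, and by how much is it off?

Distance(U, Z) = 25.4 — off by 5.60.

N = (0.00, 0.00) ✓; NK at -123.4° ✓; |NK| = 9.900 ✓; ∠(NK, KC) = 90.00° ✓; |KC| = 16.80 ✓; ∠KCD = 41.10° ✓; |CD| = 13.20 ✓; ∠CDU = 111.3° ✓; |DU| = 24.90 ✓; ∠DUZ = 119.8° ✓; |UZ| = 19.80 ✗.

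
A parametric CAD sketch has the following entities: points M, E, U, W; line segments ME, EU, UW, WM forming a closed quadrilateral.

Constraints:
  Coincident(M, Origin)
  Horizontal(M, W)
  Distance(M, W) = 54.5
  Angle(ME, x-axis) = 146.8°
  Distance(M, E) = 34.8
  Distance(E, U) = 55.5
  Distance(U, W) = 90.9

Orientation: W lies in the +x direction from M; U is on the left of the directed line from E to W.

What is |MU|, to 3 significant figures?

69.1

Checks: |EU| = 55.50 ✓; |UW| = 90.90 ✓.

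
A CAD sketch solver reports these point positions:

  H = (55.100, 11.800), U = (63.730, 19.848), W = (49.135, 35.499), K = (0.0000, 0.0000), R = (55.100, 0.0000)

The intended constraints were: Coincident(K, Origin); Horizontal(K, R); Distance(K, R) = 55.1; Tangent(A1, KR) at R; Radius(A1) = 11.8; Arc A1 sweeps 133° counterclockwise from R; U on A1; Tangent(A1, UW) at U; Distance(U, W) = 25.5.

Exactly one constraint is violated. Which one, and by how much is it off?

Distance(U, W) = 25.5 — off by 4.10.

K = (0.00, 0.00) ✓; K.y = 0.00, R.y = 0.00 ✓; |KR| = 55.10 ✓; ∠(HR, RK) = 90.00° ✓; |HR| = 11.80 ✓; bearing(H→U) − bearing(H→R) = 133.0° ✓; |HU| = 11.80 ✓; ∠(HU, UW) = 90.00° ✓; |UW| = 21.40 ✗.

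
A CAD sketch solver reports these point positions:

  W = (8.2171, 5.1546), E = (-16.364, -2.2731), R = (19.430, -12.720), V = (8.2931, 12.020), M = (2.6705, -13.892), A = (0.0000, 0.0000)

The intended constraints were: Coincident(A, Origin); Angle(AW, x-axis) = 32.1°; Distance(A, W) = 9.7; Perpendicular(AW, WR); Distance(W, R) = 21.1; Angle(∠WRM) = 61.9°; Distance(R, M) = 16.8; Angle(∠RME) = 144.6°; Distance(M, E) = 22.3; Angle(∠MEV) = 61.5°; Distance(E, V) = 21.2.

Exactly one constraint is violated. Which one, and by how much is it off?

Distance(E, V) = 21.2 — off by 7.30.

A = (0.00, 0.00) ✓; AW at 32.10° ✓; |AW| = 9.700 ✓; ∠(AW, WR) = 90.00° ✓; |WR| = 21.10 ✓; ∠WRM = 61.90° ✓; |RM| = 16.80 ✓; ∠RME = 144.6° ✓; |ME| = 22.30 ✓; ∠MEV = 61.50° ✓; |EV| = 28.50 ✗.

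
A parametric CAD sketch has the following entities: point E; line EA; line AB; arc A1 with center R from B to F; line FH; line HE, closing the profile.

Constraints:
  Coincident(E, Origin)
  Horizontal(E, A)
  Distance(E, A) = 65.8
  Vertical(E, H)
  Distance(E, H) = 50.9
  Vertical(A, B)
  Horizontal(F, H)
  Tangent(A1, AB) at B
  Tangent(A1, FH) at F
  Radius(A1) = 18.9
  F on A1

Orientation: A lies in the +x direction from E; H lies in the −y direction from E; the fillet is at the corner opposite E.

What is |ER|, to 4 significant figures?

56.78

E is at the origin; EA is horizontal with |EA| = 65.8 and A on the +x side, so A = (65.80, 0.000). EH is vertical with |EH| = 50.9 and H on the −y side, so H = (0.000, -50.90). The virtual corner opposite E is at (65.80, -50.90). A1 meets AB tangentially, so RB is at right angles to AB and A1 meets FH tangentially, so RF is at right angles to FH, with radius 18.9, so the center R sits 18.9 in from both sides at R = (46.90, -32.00). Then |ER| = |R − E| = 56.78.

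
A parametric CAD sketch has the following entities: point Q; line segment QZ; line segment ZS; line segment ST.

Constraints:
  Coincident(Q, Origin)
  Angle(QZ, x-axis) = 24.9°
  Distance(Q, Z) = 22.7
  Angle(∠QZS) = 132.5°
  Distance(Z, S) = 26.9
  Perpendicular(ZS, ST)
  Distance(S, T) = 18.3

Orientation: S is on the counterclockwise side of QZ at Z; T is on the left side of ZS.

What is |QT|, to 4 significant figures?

42.26

∠QZS = 132.5°, so ZS runs at 24.9° + (180° − 132.5°) = 72.40° from the x-axis; with |ZS| = 26.9, S = Z + 26.9·(cos 72.40°, sin 72.40°) = (28.72, 35.20). ZS is perpendicular to ST; with |ST| = 18.3 on the left of ZS, T = S + 18.3·(-0.9532, 0.3024) = (11.28, 40.73). Then |QT| = |T − Q| = 42.26.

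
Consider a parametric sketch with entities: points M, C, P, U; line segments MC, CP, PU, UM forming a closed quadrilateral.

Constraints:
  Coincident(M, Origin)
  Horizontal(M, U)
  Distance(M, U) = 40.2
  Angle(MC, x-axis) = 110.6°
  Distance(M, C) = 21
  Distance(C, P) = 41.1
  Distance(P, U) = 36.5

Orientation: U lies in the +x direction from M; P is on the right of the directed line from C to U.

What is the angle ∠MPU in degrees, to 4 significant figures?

85.26°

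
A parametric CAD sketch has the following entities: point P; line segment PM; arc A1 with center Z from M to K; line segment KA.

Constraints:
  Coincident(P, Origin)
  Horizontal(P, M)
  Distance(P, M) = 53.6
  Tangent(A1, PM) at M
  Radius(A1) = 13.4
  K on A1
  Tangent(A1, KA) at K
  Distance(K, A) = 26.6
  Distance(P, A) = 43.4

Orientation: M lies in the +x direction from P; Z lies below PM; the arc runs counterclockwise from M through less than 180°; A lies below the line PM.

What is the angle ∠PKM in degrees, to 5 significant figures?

137.70°

Checks: ∠(ZM, MP) = 90.00° ✓; |ZM| = 13.40 ✓; |ZK| = 13.40 ✓; ∠(ZK, KA) = 90.00° ✓; |KA| = 26.60 ✓; |PA| = 43.40 ✓.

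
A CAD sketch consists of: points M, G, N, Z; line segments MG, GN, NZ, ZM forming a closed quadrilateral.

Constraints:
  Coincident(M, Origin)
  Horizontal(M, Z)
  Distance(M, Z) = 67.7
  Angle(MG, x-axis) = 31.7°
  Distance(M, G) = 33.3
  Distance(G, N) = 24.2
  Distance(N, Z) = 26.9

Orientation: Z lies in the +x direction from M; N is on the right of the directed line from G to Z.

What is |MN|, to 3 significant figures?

41.1

M is at the origin; M and Z share the same y with |MZ| = 67.7 and Z in +x, so Z = (67.7, 0). MG runs at 31.7° with |MG| = 33.3, so G = (28.3, 17.5). N is determined by |GN| = 24.2 and |NZ| = 26.9 together: it lies at the intersection of circle(G, 24.2) and circle(Z, 26.9). With |GZ| = 43.1, the foot of the radical line on GZ is 19.9 from G and the perpendicular offset is √(24.2² − 19.9²) = 13.7. Taking the right-of-GZ solution: N = (41.0, -3.13).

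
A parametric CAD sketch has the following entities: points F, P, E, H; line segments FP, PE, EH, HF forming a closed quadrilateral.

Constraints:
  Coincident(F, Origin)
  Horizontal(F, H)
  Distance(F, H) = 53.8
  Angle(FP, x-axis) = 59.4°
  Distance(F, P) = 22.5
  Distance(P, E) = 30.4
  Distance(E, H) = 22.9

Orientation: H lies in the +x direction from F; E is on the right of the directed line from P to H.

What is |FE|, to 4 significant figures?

31.43

Checks: |PE| = 30.40 ✓; |EH| = 22.90 ✓.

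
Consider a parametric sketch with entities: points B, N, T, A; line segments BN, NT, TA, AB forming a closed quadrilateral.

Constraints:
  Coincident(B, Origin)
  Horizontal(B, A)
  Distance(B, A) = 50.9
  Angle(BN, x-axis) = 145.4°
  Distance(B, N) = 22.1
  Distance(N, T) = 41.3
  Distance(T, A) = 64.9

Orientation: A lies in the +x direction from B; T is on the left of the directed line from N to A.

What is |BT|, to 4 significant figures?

46.70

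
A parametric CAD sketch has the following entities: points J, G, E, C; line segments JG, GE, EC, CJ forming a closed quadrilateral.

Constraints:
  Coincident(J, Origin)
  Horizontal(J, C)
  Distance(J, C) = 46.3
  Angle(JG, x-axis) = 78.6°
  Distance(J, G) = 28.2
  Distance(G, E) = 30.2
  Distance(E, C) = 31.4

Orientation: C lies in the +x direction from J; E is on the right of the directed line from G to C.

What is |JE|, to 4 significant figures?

14.96

Checks: |GE| = 30.20 ✓; |EC| = 31.40 ✓.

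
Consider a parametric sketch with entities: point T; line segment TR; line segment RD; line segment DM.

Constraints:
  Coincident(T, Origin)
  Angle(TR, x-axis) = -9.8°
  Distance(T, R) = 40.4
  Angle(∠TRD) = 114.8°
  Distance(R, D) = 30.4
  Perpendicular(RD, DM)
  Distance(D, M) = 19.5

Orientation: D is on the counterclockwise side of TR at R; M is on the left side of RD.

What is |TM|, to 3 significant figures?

50.4

∠TRD = 114.8°, so RD runs at -9.8° + (180° − 114.8°) = 55.4° from the x-axis; with |RD| = 30.4, D = R + 30.4·(cos 55.4°, sin 55.4°) = (57.1, 18.1). RD ⟂ DM; with |DM| = 19.5 on the left of RD, M = D + 19.5·(-0.823, 0.568) = (41.0, 29.2). Then |TM| = |M − T| = 50.4.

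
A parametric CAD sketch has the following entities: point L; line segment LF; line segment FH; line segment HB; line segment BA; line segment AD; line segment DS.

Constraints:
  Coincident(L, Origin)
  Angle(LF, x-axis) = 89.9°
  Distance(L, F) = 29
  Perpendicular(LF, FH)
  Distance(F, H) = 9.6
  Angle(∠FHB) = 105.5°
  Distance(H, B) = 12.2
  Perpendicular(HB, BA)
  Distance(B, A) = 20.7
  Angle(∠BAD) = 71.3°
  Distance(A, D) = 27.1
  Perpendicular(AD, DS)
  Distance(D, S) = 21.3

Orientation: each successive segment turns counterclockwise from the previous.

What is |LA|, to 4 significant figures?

13.69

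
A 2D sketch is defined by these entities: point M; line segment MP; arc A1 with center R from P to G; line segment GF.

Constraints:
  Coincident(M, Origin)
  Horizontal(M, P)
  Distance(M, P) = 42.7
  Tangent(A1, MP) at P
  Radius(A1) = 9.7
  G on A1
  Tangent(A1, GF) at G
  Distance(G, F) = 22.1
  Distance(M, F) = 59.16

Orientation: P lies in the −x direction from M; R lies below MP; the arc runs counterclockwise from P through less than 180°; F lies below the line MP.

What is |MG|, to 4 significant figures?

53.46

Checks: |RG| = 9.700 ✓; ∠(RG, GF) = 90.00° ✓; |GF| = 22.10 ✓; |MF| = 59.16 ✓.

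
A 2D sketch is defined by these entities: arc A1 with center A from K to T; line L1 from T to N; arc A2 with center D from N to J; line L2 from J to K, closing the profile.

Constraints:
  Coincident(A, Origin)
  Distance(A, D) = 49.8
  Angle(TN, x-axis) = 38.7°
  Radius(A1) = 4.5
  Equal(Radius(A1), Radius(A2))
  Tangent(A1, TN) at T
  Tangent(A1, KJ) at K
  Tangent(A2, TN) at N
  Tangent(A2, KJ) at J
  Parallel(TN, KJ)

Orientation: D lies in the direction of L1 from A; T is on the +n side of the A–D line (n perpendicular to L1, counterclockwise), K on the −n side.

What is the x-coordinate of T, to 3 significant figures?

-2.81

A is at the origin and D lies 49.8 along u from A, so D = 49.8·u = (38.9, 31.1). Tangency of A1 to both parallel lines with radius 4.5 puts T and K at A ± 4.5·n: T = (-2.81, 3.51), K = (2.81, -3.51). So T.x = -2.81.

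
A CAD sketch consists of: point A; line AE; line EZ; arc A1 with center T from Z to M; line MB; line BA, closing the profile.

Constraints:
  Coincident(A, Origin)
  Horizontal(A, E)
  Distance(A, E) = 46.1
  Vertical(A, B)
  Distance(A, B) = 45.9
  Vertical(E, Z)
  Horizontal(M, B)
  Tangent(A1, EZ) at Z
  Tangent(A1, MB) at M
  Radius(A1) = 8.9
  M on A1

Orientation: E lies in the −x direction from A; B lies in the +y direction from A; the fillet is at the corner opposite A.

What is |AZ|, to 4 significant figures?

59.11

The virtual corner opposite A is at (-46.10, 45.90). Tangency of A1 to EZ means the radius TZ is perpendicular to EZ and the tangent condition forces TM to be normal to MB, with radius 8.9, so the center T sits 8.9 in from both sides at T = (-37.20, 37.00). That places the tangent points at Z = (-46.10, 37.00) on EZ and M = (-37.20, 45.90) on MB. Then |AZ| = |Z − A| = 59.11.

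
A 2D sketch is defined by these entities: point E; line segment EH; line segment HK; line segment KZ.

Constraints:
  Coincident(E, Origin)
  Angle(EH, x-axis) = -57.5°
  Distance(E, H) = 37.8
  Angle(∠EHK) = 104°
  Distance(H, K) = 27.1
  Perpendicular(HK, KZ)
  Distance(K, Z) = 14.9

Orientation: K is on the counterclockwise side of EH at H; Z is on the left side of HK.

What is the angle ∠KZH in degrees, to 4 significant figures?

61.20°

∠EHK = 104.0°, so HK runs at -57.5° + (180° − 104.0°) = 18.50° from the x-axis; with |HK| = 27.1, K = H + 27.1·(cos 18.50°, sin 18.50°) = (46.01, -23.28). The perpendicularity gives KZ at right angles to HK; with |KZ| = 14.9 on the left of HK, Z = K + 14.9·(-0.3173, 0.9483) = (41.28, -9.151). Then cos ∠KZH = ZK·ZH / (|ZK||ZH|), giving 61.20°.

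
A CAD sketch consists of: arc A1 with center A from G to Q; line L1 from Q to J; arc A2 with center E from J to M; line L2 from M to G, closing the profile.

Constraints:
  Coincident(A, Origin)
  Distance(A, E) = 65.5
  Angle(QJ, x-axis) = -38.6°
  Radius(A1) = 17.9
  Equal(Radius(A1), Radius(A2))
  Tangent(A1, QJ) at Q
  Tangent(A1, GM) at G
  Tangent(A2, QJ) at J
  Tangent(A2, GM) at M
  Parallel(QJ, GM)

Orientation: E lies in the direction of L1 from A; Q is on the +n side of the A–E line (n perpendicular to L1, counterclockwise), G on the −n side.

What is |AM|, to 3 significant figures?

67.9

The slot axis is L1's direction at -38.6°, so u = (cos -38.6°, sin -38.6°) = (0.782, -0.624) and n = (−sin -38.6°, cos -38.6°) = (0.624, 0.782). A is at the origin and E lies 65.5 along u from A, so E = 65.5·u = (51.2, -40.9). Tangency of A1 to both parallel lines with radius 17.9 puts Q and G at A ± 17.9·n: Q = (11.2, 14.0), G = (-11.2, -14.0). Equal radii place J and M the same way about E: J = E + 17.9·n = (62.4, -26.9), M = E − 17.9·n = (40.0, -54.9). Then |AM| = |M − A| = 67.9.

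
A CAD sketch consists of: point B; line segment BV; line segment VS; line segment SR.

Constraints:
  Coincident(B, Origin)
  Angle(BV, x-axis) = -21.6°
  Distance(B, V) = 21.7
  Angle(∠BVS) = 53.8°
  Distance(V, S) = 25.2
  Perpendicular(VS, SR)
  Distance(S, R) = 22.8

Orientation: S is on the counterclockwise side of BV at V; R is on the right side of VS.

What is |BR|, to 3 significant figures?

42.2

B is at the origin; BV runs at -21.6° with length 21.7, so V = 21.7·(cos -21.6°, sin -21.6°) = (20.2, -7.99). ∠BVS = 53.8°, so VS runs at -21.6° + (180° − 53.8°) = 105° from the x-axis; with |VS| = 25.2, S = V + 25.2·(cos 105°, sin 105°) = (13.8, 16.4). VS is perpendicular to SR; with |SR| = 22.8 on the right of VS, R = S + 22.8·(0.968, 0.252) = (35.9, 22.1). Then |BR| = |R − B| = 42.2.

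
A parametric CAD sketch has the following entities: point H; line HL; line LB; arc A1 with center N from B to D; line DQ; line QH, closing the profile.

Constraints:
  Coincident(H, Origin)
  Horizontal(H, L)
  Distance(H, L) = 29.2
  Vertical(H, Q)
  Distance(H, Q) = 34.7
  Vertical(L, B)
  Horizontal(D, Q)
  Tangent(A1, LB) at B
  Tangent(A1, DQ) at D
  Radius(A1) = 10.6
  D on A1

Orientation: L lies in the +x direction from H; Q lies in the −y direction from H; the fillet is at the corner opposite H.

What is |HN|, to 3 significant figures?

30.4

H is at the origin; H and L share the same y with |HL| = 29.2 and L on the +x side, so L = (29.2, 0.00). H and Q share the same x with |HQ| = 34.7 and Q on the −y side, so Q = (0.00, -34.7). The virtual corner opposite H is at (29.2, -34.7). The tangent condition forces NB to be normal to LB and A1 meets DQ tangentially, so ND is at right angles to DQ, with radius 10.6, so the center N sits 10.6 in from both sides at N = (18.6, -24.1). Then |HN| = |N − H| = 30.4.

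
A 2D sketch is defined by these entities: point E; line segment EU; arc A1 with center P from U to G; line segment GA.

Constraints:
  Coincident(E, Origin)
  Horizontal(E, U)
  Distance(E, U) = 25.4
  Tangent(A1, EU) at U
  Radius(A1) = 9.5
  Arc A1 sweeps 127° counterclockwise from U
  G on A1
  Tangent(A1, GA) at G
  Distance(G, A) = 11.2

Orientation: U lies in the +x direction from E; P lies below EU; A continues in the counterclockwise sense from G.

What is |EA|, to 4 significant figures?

34.45

E is at the origin; EU is horizontal with |EU| = 25.4 and U on the +x side, so U = (25.40, 0.000). Tangency of A1 to EU means the radius PU is perpendicular to EU, so P = U + (0, -9.5) = (25.40, -9.500). On A1, U sits at bearing 90° from P; a 127° counterclockwise sweep puts G at bearing 217°, so G = P + 9.5·(cos 217°, sin 217°) = (17.81, -15.22). The tangent condition forces PG to be normal to GA, so GA runs along (−sin 217°, cos 217°); with |GA| = 11.2, A = (24.55, -24.16). Then |EA| = |A − E| = 34.45.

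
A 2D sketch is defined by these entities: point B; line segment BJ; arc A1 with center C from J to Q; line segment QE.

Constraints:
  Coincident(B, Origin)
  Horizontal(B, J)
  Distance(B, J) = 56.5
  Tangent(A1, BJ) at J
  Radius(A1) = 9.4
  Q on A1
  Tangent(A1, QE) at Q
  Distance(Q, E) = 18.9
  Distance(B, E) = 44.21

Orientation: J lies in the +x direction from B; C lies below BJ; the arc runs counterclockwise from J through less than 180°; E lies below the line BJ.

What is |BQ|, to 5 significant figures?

48.595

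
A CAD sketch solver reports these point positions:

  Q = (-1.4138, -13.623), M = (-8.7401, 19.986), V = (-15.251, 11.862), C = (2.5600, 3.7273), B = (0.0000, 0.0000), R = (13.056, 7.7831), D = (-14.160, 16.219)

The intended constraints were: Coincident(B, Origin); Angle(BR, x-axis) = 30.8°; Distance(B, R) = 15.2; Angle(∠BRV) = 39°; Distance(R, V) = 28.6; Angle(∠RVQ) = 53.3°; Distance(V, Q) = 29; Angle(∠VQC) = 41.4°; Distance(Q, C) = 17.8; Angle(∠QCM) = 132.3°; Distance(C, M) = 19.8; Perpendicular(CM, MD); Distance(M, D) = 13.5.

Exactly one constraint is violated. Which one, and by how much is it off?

Distance(M, D) = 13.5 — off by 6.90.

B = (0.00, 0.00) ✓; BR at 30.80° ✓; |BR| = 15.20 ✓; ∠BRV = 39.00° ✓; |RV| = 28.60 ✓; ∠RVQ = 53.30° ✓; |VQ| = 29.00 ✓; ∠VQC = 41.40° ✓; |QC| = 17.80 ✓; ∠QCM = 132.3° ✓; |CM| = 19.80 ✓; ∠(CM, MD) = 90.00° ✓; |MD| = 6.600 ✗.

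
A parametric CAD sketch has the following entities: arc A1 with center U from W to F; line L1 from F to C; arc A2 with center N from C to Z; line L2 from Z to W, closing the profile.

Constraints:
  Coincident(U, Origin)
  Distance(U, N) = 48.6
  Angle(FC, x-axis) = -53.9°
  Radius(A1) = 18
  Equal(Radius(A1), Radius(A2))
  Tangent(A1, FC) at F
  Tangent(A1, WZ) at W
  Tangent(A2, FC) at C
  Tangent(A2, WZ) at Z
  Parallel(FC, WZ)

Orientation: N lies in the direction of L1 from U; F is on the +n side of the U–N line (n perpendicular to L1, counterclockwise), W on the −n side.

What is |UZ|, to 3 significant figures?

51.8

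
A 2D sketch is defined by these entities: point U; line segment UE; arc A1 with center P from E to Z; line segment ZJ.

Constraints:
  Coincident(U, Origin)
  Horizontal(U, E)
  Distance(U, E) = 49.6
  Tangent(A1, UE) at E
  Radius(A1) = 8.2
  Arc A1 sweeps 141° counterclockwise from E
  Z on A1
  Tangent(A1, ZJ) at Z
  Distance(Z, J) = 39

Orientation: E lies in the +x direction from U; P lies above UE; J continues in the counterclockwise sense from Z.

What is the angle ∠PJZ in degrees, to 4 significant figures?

11.87°

On A1, E sits at bearing -90° from P; a 141° counterclockwise sweep puts Z at bearing 51°, so Z = P + 8.2·(cos 51°, sin 51°) = (54.76, 14.57). Tangency of A1 to ZJ means the radius PZ is perpendicular to ZJ, so ZJ runs along (−sin 51°, cos 51°); with |ZJ| = 39.0, J = (24.45, 39.12). Then cos ∠PJZ = JP·JZ / (|JP||JZ|), giving 11.87°.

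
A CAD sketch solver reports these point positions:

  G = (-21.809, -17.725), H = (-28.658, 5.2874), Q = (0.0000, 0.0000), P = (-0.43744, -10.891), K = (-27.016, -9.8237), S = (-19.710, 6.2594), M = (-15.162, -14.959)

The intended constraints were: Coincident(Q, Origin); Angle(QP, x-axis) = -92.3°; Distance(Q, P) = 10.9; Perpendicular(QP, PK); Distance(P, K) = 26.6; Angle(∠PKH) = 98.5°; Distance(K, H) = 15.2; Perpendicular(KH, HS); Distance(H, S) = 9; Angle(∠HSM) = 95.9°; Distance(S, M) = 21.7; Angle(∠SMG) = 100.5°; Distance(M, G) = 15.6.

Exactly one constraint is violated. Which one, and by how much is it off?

Distance(M, G) = 15.6 — off by 8.40.

Q = (0.00, 0.00) ✓; QP at -92.30° ✓; |QP| = 10.90 ✓; ∠(QP, PK) = 90.00° ✓; |PK| = 26.60 ✓; ∠PKH = 98.50° ✓; |KH| = 15.20 ✓; ∠(KH, HS) = 90.00° ✓; |HS| = 9.001 ✓; ∠HSM = 95.90° ✓; |SM| = 21.70 ✓; ∠SMG = 100.5° ✓; |MG| = 7.200 ✗.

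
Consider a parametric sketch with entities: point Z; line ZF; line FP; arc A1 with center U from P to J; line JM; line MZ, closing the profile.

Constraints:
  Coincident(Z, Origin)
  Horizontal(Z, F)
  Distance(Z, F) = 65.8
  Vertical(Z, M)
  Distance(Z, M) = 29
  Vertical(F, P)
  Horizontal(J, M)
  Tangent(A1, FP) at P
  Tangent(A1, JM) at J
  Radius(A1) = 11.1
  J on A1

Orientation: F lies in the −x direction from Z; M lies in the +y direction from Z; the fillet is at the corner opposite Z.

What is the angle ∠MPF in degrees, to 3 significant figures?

99.6°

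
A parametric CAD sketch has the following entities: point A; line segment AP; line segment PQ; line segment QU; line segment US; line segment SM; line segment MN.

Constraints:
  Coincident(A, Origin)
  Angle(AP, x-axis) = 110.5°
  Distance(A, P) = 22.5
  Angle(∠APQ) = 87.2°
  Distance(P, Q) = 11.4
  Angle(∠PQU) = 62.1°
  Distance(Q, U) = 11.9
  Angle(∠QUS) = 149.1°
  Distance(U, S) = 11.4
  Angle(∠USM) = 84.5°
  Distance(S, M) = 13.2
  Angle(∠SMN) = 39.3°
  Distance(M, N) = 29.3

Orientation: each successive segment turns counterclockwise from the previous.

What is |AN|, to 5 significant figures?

16.762

A is at the origin; AP runs at 110.5° with length 22.5, so P = (-7.8797, 21.075). ∠APQ = 87.2° gives PQ at -156.70° from the x-axis; with |PQ| = 11.4, Q = (-18.350, 16.566). ∠PQU = 62.1° gives QU at -38.800° from the x-axis; with |QU| = 11.9, U = (-9.0758, 9.1093). ∠QUS = 149.1° gives US at -7.9000° from the x-axis; with |US| = 11.4, S = (2.2160, 7.5425). ∠USM = 84.5° gives SM at 87.600° from the x-axis; with |SM| = 13.2, M = (2.7687, 20.731). ∠SMN = 39.3° gives MN at -131.70° from the x-axis; with |MN| = 29.3, N = (-16.723, -1.1456). Then |AN| = |N − A| = 16.762.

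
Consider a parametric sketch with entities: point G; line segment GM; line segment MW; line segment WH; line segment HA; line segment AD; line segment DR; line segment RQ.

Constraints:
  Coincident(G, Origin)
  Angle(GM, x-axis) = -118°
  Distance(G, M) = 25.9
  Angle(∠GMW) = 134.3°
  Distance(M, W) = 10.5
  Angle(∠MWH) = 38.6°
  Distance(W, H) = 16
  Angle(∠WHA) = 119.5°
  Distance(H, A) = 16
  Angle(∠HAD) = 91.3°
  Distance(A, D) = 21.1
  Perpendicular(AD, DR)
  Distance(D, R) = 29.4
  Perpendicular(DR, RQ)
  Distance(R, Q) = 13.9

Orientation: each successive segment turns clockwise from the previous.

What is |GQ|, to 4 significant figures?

33.14

The perpendicularity gives DR at right angles to AD, so DR runs at 175.7°; with |DR| = 29.4, R = (-28.01, -33.12). DR is perpendicular to RQ, so RQ runs at 85.70°; with |RQ| = 13.9, Q = (-26.97, -19.26). Then |GQ| = |Q − G| = 33.14.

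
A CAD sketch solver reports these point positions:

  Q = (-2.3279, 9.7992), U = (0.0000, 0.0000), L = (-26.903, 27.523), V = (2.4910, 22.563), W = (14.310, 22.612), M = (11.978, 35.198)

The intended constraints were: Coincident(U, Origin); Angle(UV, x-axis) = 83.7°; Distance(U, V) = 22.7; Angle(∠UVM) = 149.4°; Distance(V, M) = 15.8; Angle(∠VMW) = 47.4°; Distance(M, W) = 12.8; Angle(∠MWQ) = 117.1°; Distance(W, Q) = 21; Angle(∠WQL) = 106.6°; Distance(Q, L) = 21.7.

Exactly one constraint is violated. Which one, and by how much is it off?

Distance(Q, L) = 21.7 — off by 8.60.

U = (0.00, 0.00) ✓; UV at 83.70° ✓; |UV| = 22.70 ✓; ∠UVM = 149.4° ✓; |VM| = 15.80 ✓; ∠VMW = 47.40° ✓; |MW| = 12.80 ✓; ∠MWQ = 117.1° ✓; |WQ| = 21.00 ✓; ∠WQL = 106.6° ✓; |QL| = 30.30 ✗.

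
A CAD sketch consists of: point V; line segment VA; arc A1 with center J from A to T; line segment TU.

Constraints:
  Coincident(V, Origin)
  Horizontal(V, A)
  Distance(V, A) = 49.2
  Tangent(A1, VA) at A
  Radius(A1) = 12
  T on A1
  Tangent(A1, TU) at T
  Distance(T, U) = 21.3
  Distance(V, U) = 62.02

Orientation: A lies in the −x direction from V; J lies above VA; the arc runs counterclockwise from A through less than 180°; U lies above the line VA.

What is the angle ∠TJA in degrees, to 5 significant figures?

121.73°

V is at the origin; V and A share the same y with |VA| = 49.2 and A on the −x side, so A = (-49.200, 0.0000). Since A1 is tangent to VA there, JA ⟂ VA, so J = A + (0, 12) = (-49.200, 12.000). Since JT ⟂ TU (tangency), |JU| = √(12.0² + 21.3²) = 24.448 regardless of where T sits on A1. So U lies on both circle(V, 62.02) and circle(J, 24.448); the above-VA intersection is U = (-50.195, 36.427). T is the foot of the tangent from U: T = (-38.993, 18.311).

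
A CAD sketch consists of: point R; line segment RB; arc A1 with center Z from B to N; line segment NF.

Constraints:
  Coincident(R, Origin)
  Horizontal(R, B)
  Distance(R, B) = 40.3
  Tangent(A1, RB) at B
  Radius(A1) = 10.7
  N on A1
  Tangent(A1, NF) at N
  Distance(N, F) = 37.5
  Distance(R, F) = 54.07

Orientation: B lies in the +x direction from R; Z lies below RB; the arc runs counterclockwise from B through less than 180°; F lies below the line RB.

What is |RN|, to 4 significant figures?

31.21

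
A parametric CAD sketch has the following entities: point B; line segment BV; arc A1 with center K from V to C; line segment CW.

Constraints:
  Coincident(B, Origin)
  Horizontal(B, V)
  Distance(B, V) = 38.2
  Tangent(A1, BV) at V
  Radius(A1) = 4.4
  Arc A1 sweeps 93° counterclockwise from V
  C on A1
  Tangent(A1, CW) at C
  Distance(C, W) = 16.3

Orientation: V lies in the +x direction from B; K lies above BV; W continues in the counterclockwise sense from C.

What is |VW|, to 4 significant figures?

21.21

B is at the origin; B and V share the same y with |BV| = 38.2 and V on the +x side, so V = (38.20, 0.000). A1 meets BV tangentially, so KV is at right angles to BV, so K = V + (0, 4.4) = (38.20, 4.400). On A1, V sits at bearing -90° from K; a 93° counterclockwise sweep puts C at bearing 3°, so C = K + 4.4·(cos 3°, sin 3°) = (42.59, 4.630). A1 meets CW tangentially, so KC is at right angles to CW, so CW runs along (−sin 3°, cos 3°); with |CW| = 16.3, W = (41.74, 20.91). Then |VW| = |W − V| = 21.21.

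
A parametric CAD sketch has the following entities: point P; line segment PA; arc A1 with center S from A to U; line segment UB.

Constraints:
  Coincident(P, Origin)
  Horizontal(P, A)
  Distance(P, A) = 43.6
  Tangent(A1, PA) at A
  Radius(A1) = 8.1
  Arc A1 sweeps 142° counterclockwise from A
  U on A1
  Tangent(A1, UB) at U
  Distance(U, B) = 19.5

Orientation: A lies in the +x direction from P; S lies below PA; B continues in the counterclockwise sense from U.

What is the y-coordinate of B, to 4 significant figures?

-26.49

P is at the origin; PA is horizontal with |PA| = 43.6 and A on the +x side, so A = (43.60, 0.000). The tangent condition forces SA to be normal to PA, so S = A + (0, -8.1) = (43.60, -8.100). On A1, A sits at bearing 90° from S; a 142° counterclockwise sweep puts U at bearing 232°, so U = S + 8.1·(cos 232°, sin 232°) = (38.61, -14.48). The tangent condition forces SU to be normal to UB, so UB runs along (−sin 232°, cos 232°); with |UB| = 19.5, B = (53.98, -26.49). So B.y = -26.49.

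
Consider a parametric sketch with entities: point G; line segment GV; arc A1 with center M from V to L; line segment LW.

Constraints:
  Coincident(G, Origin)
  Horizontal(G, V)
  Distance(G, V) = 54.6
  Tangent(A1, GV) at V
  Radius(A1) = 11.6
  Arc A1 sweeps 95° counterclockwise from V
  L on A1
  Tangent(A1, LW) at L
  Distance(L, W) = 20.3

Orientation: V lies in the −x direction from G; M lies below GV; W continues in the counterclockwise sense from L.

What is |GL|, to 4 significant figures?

67.35

G is at the origin; G and V share the same y with |GV| = 54.6 and V on the −x side, so V = (-54.60, 0.000). Since A1 is tangent to GV there, MV ⟂ GV, so M = V + (0, -11.6) = (-54.60, -11.60). On A1, V sits at bearing 90° from M; a 95° counterclockwise sweep puts L at bearing 185°, so L = M + 11.6·(cos 185°, sin 185°) = (-66.16, -12.61). Then |GL| = |L − G| = 67.35.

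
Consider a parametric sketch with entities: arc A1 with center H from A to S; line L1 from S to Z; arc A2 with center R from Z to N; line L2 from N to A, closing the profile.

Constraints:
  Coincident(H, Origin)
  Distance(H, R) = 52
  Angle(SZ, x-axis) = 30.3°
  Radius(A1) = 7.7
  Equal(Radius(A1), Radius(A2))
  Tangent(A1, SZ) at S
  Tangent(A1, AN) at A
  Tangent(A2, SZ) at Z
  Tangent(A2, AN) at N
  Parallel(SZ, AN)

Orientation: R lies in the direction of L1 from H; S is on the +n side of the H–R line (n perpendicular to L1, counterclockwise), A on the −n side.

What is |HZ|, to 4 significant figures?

52.57

Tangency of A1 to both parallel lines with radius 7.7 puts S and A at H ± 7.7·n: S = (-3.885, 6.648), A = (3.885, -6.648). Equal radii place Z and N the same way about R: Z = R + 7.7·n = (41.01, 32.88), N = R − 7.7·n = (48.78, 19.59). Then |HZ| = |Z − H| = 52.57.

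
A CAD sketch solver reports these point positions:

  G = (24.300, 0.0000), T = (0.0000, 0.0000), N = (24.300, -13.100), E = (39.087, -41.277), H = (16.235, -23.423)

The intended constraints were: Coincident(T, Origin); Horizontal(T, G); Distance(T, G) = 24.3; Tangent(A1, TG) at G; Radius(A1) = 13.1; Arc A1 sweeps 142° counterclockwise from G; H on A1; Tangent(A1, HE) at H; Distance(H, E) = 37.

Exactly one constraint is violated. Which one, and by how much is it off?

Distance(H, E) = 37 — off by 8.00.

T = (0.00, 0.00) ✓; T.y = 0.00, G.y = 0.00 ✓; |TG| = 24.30 ✓; ∠(NG, GT) = 90.00° ✓; |NG| = 13.10 ✓; bearing(N→H) − bearing(N→G) = 142.0° ✓; |NH| = 13.10 ✓; ∠(NH, HE) = 90.00° ✓; |HE| = 29.00 ✗.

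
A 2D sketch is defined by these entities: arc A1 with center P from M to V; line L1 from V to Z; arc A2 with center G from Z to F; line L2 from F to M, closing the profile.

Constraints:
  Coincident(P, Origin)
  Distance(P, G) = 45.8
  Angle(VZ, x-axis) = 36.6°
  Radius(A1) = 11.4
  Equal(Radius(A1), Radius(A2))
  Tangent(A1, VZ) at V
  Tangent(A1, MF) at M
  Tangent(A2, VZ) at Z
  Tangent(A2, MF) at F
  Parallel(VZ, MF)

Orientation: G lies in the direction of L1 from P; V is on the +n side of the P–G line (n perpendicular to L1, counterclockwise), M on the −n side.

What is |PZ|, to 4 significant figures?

47.20

The slot axis is L1's direction at 36.6°, so u = (cos 36.6°, sin 36.6°) = (0.8028, 0.5962) and n = (−sin 36.6°, cos 36.6°) = (-0.5962, 0.8028). P is at the origin and G lies 45.8 along u from P, so G = 45.8·u = (36.77, 27.31). Tangency of A1 to both parallel lines with radius 11.4 puts V and M at P ± 11.4·n: V = (-6.797, 9.152), M = (6.797, -9.152). Equal radii place Z and F the same way about G: Z = G + 11.4·n = (29.97, 36.46), F = G − 11.4·n = (43.57, 18.15). Then |PZ| = |Z − P| = 47.20.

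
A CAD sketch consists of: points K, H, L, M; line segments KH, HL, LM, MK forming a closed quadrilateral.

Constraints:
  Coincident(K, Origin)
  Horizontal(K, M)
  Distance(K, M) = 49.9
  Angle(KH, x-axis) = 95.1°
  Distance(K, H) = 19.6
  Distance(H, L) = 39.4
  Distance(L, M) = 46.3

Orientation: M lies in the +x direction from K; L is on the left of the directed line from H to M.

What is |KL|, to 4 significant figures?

52.00

Checks: |HL| = 39.40 ✓; |LM| = 46.30 ✓.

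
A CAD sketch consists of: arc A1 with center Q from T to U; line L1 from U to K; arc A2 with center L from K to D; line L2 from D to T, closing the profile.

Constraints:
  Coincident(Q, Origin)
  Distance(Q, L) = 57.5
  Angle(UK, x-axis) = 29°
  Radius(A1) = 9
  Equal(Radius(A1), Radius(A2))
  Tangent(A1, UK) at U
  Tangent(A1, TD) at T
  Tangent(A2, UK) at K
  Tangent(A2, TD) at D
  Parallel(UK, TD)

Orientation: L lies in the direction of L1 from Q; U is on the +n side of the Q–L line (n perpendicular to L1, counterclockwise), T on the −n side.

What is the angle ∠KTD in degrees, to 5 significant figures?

17.382°

The slot axis is L1's direction at 29.0°, so u = (cos 29.0°, sin 29.0°) = (0.87462, 0.48481) and n = (−sin 29.0°, cos 29.0°) = (-0.48481, 0.87462). Q is at the origin and L lies 57.5 along u from Q, so L = 57.5·u = (50.291, 27.877). Tangency of A1 to both parallel lines with radius 9.0 puts U and T at Q ± 9.0·n: U = (-4.3633, 7.8716), T = (4.3633, -7.8716). Equal radii place K and D the same way about L: K = L + 9.0·n = (45.927, 35.748), D = L − 9.0·n = (54.654, 20.005). Then cos ∠KTD = TK·TD / (|TK||TD|), giving 17.382°.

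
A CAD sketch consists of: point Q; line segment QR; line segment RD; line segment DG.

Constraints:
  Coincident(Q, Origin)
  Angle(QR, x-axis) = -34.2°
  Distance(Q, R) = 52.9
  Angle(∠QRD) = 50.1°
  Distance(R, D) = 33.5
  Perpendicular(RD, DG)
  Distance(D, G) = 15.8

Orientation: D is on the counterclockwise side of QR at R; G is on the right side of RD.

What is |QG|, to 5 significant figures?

56.385

Q is at the origin; QR runs at -34.2° with length 52.9, so R = 52.9·(cos -34.2°, sin -34.2°) = (43.753, -29.734). ∠QRD = 50.1°, so RD runs at -34.2° + (180° − 50.1°) = 95.700° from the x-axis; with |RD| = 33.5, D = R + 33.5·(cos 95.700°, sin 95.700°) = (40.425, 3.6002). RD is perpendicular to DG; with |DG| = 15.8 on the right of RD, G = D + 15.8·(0.99506, 0.099320) = (56.147, 5.1694). Then |QG| = |G − Q| = 56.385.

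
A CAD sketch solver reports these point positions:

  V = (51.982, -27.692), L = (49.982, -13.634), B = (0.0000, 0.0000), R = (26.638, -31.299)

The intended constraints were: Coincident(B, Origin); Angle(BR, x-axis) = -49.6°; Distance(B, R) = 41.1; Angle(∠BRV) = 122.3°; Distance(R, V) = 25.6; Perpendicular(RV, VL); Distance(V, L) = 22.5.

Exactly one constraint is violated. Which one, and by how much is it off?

Distance(V, L) = 22.5 — off by 8.30.

B = (0.00, 0.00) ✓; BR at -49.60° ✓; |BR| = 41.10 ✓; ∠BRV = 122.3° ✓; |RV| = 25.60 ✓; ∠(RV, VL) = 90.00° ✓; |VL| = 14.20 ✗.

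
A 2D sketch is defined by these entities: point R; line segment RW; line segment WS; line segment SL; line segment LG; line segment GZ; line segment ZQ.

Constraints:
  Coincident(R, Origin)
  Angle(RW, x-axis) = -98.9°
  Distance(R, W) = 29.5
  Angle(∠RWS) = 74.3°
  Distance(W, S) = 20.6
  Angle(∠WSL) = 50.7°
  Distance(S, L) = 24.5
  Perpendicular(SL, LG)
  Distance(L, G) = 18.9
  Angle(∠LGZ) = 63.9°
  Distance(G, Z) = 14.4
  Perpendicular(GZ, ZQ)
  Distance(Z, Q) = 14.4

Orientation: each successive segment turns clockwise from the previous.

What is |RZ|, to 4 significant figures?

27.76

SL is perpendicular to LG, so LG runs at -63.90°; with |LG| = 18.9, G = (7.022, -26.76). ∠LGZ = 63.9° gives GZ at 180.0° from the x-axis; with |GZ| = 14.4, Z = (-7.378, -26.76). Then |RZ| = |Z − R| = 27.76.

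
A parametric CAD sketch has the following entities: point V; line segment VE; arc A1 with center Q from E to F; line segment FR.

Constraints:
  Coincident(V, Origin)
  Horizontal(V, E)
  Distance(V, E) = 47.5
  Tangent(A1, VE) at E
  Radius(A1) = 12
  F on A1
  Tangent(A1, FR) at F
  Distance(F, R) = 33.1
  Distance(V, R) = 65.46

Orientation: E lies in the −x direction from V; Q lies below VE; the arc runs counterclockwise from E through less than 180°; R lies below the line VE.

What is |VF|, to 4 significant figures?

60.87

V is at the origin; VE is horizontal with |VE| = 47.5 and E on the −x side, so E = (-47.50, 0.000). The tangent condition forces QE to be normal to VE, so Q = E + (0, -12) = (-47.50, -12.00). Since QF ⟂ FR (tangency), |QR| = √(12.0² + 33.1²) = 35.21 regardless of where F sits on A1. So R lies on both circle(V, 65.46) and circle(Q, 35.21); the below-VE intersection is R = (-45.41, -47.15). F is the foot of the tangent from R: F = (-58.52, -16.75).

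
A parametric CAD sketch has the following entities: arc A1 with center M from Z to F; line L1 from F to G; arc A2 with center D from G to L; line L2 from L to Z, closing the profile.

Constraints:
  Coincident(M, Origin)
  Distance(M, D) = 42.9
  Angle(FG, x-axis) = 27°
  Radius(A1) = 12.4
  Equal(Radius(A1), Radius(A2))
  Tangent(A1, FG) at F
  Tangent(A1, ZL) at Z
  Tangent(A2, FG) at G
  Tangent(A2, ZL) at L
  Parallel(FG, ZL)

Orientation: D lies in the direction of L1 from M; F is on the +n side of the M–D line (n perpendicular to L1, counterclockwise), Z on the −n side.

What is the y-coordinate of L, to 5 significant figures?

8.4277

Tangency of A1 to both parallel lines with radius 12.4 puts F and Z at M ± 12.4·n: F = (-5.6295, 11.048), Z = (5.6295, -11.048). Equal radii place G and L the same way about D: G = D + 12.4·n = (32.595, 30.525), L = D − 12.4·n = (43.854, 8.4277). So L.y = 8.4277.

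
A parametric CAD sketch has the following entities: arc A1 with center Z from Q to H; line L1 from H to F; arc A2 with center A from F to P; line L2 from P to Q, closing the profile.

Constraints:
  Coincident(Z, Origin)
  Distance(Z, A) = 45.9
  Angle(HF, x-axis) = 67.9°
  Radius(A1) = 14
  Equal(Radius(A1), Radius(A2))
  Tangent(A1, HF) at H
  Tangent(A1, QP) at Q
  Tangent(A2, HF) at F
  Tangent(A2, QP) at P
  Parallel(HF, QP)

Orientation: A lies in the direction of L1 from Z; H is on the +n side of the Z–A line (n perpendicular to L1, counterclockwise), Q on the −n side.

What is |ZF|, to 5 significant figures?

47.988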